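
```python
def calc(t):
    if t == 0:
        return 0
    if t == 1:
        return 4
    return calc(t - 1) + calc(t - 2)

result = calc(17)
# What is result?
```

Build up from base cases: calc(0)=0, calc(1)=4, calc(2)=4, calc(3)=8, calc(4)=12, calc(5)=20, calc(6)=32, ..., calc(17)=6388

Answer: 6388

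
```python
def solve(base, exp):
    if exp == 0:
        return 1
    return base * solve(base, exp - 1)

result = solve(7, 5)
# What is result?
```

solve(7, 5) = 7 * 7 * 7 * 7 * 7 = 16807

Answer: 16807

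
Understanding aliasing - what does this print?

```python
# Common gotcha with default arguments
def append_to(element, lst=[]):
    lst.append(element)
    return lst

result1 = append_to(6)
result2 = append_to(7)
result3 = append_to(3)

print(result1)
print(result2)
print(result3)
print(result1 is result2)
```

Key concept: mutable default argument gotcha.
Step by step:
`result1 = append_to(6)` → result1 = [6]
`result2 = append_to(7)` → result1 = [6, 7] (same object as result2); result2 = [6, 7] (same object as result1)
`result3 = append_to(3)` → result1 = [6, 7, 3] (same object as result2, result3); result2 = [6, 7, 3] (same object as result1, result3); result3 = [6, 7, 3] (same object as result1, result2)
`print(result1)` → prints [6, 7, 3]
`print(result2)` → prints [6, 7, 3]
`print(result3)` → prints [6, 7, 3]
`print(result1 is result2)` → prints True

Answer:
[6, 7, 3]
[6, 7, 3]
[6, 7, 3]
True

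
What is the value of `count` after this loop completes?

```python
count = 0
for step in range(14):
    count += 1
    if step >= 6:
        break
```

Loop breaks when step reaches 6, count is 7
`count` takes the values: 0 → 1 → 2 → 3 → 4 → 5 → 6 → 7

Answer: 7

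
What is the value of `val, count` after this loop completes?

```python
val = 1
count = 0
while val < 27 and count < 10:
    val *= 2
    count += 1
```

Double until >= 27 or 10 iterations
`val, count` takes the values: (1, 0) → (2, 0) → (2, 1) → (4, 1) → (4, 2) → (8, 2) → (8, 3) → (16, 3) → (16, 4) → (32, 4) → (32, 5)

Answer: 32, 5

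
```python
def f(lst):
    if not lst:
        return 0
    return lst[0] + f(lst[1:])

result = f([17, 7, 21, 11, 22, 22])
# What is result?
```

17 + 7 + 21 + 11 + 22 + 22 + 0 = 100

Answer: 100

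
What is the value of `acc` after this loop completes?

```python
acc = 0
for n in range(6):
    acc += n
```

Sum of 0 to 5 = 15
`acc` takes the values: 0 → 1 → 3 → 6 → 10 → 15

Answer: 15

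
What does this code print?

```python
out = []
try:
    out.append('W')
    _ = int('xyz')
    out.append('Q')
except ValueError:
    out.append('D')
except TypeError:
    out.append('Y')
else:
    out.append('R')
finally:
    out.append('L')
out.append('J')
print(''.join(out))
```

Execution trace: 'W' (try body) → 'D' (except ValueError) → 'L' (finally) → 'J' (after the try/except). Output: WDLJ

Answer: WDLJ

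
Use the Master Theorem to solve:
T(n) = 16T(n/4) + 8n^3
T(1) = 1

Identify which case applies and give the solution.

a=16, b=4, f(n)=8n^3. log_4(16) = 2. Since c=3 > 2 and the regularity condition holds (16(n/4)^3 = (16/4^3)n^3 with 16/4^3 < 1), Case 3 applies: T(n) = Θ(f(n)) = O(n^3).

Answer: O(n^3) - Case 3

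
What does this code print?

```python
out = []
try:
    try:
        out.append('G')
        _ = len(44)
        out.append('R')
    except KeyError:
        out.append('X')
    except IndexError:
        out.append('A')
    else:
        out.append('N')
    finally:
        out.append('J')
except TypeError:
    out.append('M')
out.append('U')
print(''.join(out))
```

Execution trace: 'G' (try body) → 'J' (finally) → 'M' (outer except TypeError) → 'U' (after the try/except). Output: GJMU

Answer: GJMU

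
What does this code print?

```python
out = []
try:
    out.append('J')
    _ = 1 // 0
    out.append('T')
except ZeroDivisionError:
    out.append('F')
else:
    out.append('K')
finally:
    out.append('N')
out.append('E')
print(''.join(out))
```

Execution trace: 'J' (try body) → 'F' (except ZeroDivisionError) → 'N' (finally) → 'E' (after the try/except). Output: JFNE

Answer: JFNE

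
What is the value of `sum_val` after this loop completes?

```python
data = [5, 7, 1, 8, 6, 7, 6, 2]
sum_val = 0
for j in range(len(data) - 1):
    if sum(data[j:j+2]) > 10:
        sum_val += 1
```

Count windows with sum > 10
`sum_val` takes the values: 0 → 1 → 2 → 3 → 4

Answer: 4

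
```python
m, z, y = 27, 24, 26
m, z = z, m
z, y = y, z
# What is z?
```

Trace:
`m, z, y = 27, 24, 26` → m = 27; z = 24; y = 26
`m, z = z, m` → m = 24; z = 27
`z, y = y, z` → z = 26; y = 27
So z = 26

Answer: 26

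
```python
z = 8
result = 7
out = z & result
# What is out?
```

Trace:
`z = 8` → z = 8
`result = 7` → result = 7
`out = z & result` → out = 0
So out = 0

Answer: 0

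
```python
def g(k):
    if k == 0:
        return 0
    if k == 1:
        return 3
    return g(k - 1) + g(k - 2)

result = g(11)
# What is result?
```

Build up from base cases: g(0)=0, g(1)=3, g(2)=3, g(3)=6, g(4)=9, g(5)=15, g(6)=24, ..., g(11)=267

Answer: 267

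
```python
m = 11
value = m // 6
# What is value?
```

Trace:
`m = 11` → m = 11
`value = m // 6` → value = 1
So value = 1

Answer: 1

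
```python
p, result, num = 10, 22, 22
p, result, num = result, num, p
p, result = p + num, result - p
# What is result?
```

Trace:
`p, result, num = 10, 22, 22` → p = 10; result = 22; num = 22
`p, result, num = result, num, p` → p = 22; result = 22; num = 10
`p, result = p + num, result - p` → p = 32; result = 0
So result = 0

Answer: 0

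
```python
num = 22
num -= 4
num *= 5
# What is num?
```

Trace:
`num = 22` → num = 22
`num -= 4` → num = 18
`num *= 5` → num = 90
So num = 90

Answer: 90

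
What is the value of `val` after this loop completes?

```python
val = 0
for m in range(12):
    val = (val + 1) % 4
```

Increment mod 4, 12 times = 0
`val` takes the values: 0 → 1 → 2 → 3 → 0 → 1 → 2 → 3 → 0 → 1 → 2 → 3 → 0

Answer: 0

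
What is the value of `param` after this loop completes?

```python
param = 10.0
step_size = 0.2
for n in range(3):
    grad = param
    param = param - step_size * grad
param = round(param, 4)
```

Gradient descent: w = 10.0 * (1 - 0.2)^3
`param` takes the values: 10.0 → 8.0 → 6.4 → 5.12

Answer: 5.12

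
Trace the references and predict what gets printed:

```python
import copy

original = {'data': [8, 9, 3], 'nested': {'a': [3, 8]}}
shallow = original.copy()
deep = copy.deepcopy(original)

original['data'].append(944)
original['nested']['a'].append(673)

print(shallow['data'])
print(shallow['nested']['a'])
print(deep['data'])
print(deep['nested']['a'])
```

Key concept: comparing shallow vs deep copy.
Step by step:
`original = {'data': [8, 9, 3], 'nested': {'a': [3, 8]}}` → original = {'data': [8, 9, 3], 'nested': {'a': [3, 8]}}
`shallow = original.copy()` → shallow = {'data': [8, 9, 3], 'nested': {'a': [3, 8]}}
`deep = copy.deepcopy(original)` → deep = {'data': [8, 9, 3], 'nested': {'a': [3, 8]}}
`original['data'].append(944)` → original = {'data': [8, 9, 3, 944], 'nested': {'a': [3, 8]}}; shallow = {'data': [8, 9, 3, 944], 'nested': {'a': [3, 8]}}
`original['nested']['a'].append(673)` → original = {'data': [8, 9, 3, 944], 'nested': {'a': [3, 8, 673]}}; shallow = {'data': [8, 9, 3, 944], 'nested': {'a': [3, 8, 673]}}
`print(shallow['data'])` → prints [8, 9, 3, 944]
`print(shallow['nested']['a'])` → prints [3, 8, 673]
`print(deep['data'])` → prints [8, 9, 3]
`print(deep['nested']['a'])` → prints [3, 8]

Answer:
[8, 9, 3, 944]
[3, 8, 673]
[8, 9, 3]
[3, 8]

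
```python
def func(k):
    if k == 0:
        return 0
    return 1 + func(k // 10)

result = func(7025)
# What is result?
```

Count of digits of 7025: 4

Answer: 4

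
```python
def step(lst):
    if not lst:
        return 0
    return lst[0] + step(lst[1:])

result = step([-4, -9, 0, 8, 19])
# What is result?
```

(-4) + (-9) + 0 + 8 + 19 + 0 = 14

Answer: 14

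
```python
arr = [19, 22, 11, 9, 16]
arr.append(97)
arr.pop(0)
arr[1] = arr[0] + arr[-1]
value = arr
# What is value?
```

Trace:
`arr = [19, 22, 11, 9, 16]` → arr = [19, 22, 11, 9, 16]
`arr.append(97)` → arr = [19, 22, 11, 9, 16, 97]
`arr.pop(0)` → arr = [22, 11, 9, 16, 97]
`arr[1] = arr[0] + arr[-1]` → arr = [22, 119, 9, 16, 97]
`value = arr` → value = [22, 119, 9, 16, 97]
So value = [22, 119, 9, 16, 97]

Answer: [22, 119, 9, 16, 97]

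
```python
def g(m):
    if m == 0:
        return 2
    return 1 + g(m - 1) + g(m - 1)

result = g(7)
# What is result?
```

g(m) = 1 + 2·g(m-1), g(0)=2. Closed form: (2+1)·2^7 - 1 = 383.

Answer: 383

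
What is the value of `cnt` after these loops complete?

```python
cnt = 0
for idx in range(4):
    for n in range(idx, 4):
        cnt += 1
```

Upper triangle: 4 + 3 + ... + 1
`cnt` takes the values: 0 → 1 → 2 → 3 → 4 → 5 → 6 → 7 → 8 → 9 → 10

Answer: 10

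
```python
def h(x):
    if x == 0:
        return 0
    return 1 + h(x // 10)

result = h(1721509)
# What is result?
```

Count of digits of 1721509: 7

Answer: 7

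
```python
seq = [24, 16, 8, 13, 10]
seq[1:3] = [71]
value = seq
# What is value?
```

Trace:
`seq = [24, 16, 8, 13, 10]` → seq = [24, 16, 8, 13, 10]
`seq[1:3] = [71]` → seq = [24, 71, 13, 10]
`value = seq` → value = [24, 71, 13, 10]
So value = [24, 71, 13, 10]

Answer: [24, 71, 13, 10]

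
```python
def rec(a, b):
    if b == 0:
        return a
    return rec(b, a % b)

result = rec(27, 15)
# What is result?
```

rec(27, 15) -> rec(15, 12) -> rec(12, 3) -> rec(3, 0) -> 3

Answer: 3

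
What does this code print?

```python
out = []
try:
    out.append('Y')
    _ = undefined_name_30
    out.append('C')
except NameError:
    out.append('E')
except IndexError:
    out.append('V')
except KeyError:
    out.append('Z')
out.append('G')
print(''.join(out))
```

Execution trace: 'Y' (try body) → 'E' (except NameError) → 'G' (after the try/except). Output: YEG

Answer: YEG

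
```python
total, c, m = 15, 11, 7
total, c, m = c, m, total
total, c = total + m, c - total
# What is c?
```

Trace:
`total, c, m = 15, 11, 7` → total = 15; c = 11; m = 7
`total, c, m = c, m, total` → total = 11; c = 7; m = 15
`total, c = total + m, c - total` → total = 26; c = -4
So c = -4

Answer: -4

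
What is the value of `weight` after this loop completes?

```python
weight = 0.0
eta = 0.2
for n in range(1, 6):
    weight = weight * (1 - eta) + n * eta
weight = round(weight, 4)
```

Moving average with lr=0.2
`weight` takes the values: 0.0 → 0.2 → 0.56 → 1.048 → 1.6384 → 2.31072 → 2.3107

Answer: 2.3107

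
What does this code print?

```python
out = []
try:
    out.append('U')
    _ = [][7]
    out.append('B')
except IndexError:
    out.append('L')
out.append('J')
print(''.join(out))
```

Execution trace: 'U' (try body) → 'L' (except IndexError) → 'J' (after the try/except). Output: ULJ

Answer: ULJ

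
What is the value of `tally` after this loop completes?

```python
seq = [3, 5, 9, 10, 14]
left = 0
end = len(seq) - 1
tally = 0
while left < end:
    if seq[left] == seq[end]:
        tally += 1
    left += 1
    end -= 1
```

Count matching pairs from ends
`tally` takes the values: 0

Answer: 0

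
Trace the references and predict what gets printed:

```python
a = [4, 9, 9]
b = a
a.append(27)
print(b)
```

Key concept: basic list aliasing.
Step by step:
`a = [4, 9, 9]` → a = [4, 9, 9]
`b = a` → b = [4, 9, 9] (same object as a)
`a.append(27)` → a = [4, 9, 9, 27] (same object as b); b = [4, 9, 9, 27] (same object as a)
`print(b)` → prints [4, 9, 9, 27]

Answer: [4, 9, 9, 27]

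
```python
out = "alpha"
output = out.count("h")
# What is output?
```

Trace:
`out = "alpha"` → out = 'alpha'
`output = out.count("h")` → output = 1
So output = 1

Answer: 1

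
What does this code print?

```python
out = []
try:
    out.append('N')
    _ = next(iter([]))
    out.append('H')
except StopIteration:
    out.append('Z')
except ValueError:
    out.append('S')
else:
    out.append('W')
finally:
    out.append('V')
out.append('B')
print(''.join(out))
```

Execution trace: 'N' (try body) → 'Z' (except StopIteration) → 'V' (finally) → 'B' (after the try/except). Output: NZVB

Answer: NZVB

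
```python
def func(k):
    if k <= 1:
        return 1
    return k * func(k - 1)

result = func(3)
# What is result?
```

func(3) = 3 * 2 * 1 = 6

Answer: 6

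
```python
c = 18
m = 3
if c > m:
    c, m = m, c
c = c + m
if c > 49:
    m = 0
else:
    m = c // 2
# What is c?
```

Trace:
`c = 18` → c = 18
`m = 3` → m = 3
`if c > m: ...` → c > m is True → c = 3; m = 18
`c = c + m` → c = 21
`if c > 49: ...` → c > 49 is False, take else branch → m = 10
So c = 21

Answer: 21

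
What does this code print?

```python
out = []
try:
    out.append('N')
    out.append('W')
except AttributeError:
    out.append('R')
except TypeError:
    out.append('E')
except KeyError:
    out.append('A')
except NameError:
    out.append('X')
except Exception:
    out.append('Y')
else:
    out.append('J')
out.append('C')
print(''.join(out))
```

Execution trace: 'N' (try body) → 'W' (try body, no exception) → 'J' (else) → 'C' (after the try/except). Output: NWJC

Answer: NWJC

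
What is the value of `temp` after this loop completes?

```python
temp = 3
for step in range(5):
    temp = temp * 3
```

Multiply by 3, 5 times: 3 * 3^5 = 729
`temp` takes the values: 3 → 9 → 27 → 81 → 243 → 729

Answer: 729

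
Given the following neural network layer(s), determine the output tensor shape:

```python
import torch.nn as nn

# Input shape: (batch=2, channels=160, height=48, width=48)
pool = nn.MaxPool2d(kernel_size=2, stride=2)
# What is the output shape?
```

Input: (2, 160, 48, 48) -> Output: (2, 160, 24, 24)

Answer: (2, 160, 24, 24)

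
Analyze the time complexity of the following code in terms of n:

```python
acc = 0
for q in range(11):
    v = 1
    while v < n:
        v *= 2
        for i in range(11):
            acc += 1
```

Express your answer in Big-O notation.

Each loop level contributes: 1 × log n × 1. Multiplying the contributions gives O(log n).

Answer: O(log n)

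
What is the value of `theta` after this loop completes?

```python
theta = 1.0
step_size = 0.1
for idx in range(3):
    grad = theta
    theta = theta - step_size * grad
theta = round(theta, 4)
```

Gradient descent: w = 1.0 * (1 - 0.1)^3
`theta` takes the values: 1.0 → 0.9 → 0.81 → 0.729

Answer: 0.729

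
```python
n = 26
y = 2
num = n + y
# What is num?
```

Trace:
`n = 26` → n = 26
`y = 2` → y = 2
`num = n + y` → num = 28
So num = 28

Answer: 28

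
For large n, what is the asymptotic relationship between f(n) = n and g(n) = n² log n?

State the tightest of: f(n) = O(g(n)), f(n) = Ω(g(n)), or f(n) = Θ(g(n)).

n vs n² log n: f(n) = O(g(n)) but not Ω(g(n)) — n² log n grows strictly faster than n.

Answer: f(n) = O(g(n)) but not Ω(g(n)) — n² log n grows strictly faster than n.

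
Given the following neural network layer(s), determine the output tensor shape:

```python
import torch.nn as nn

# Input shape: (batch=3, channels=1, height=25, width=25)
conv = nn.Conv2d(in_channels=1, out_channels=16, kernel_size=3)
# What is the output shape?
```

Input: (3, 1, 25, 25) -> Output: (3, 16, 23, 23)

Answer: (3, 16, 23, 23)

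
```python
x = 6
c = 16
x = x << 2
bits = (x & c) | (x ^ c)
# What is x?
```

Trace:
`x = 6` → x = 6
`c = 16` → c = 16
`x = x << 2` → x = 24
`bits = (x & c) | (x ^ c)` → bits = 24
So x = 24

Answer: 24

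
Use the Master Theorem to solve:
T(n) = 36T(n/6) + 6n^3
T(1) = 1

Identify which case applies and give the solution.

a=36, b=6, f(n)=6n^3. log_6(36) = 2. Since c=3 > 2 and the regularity condition holds (36(n/6)^3 = (36/6^3)n^3 with 36/6^3 < 1), Case 3 applies: T(n) = Θ(f(n)) = O(n^3).

Answer: O(n^3) - Case 3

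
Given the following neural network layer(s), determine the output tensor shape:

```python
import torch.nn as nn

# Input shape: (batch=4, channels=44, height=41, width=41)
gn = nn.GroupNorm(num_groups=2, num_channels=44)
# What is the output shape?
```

Input: (4, 44, 41, 41) -> Output: (4, 44, 41, 41)

Answer: (4, 44, 41, 41)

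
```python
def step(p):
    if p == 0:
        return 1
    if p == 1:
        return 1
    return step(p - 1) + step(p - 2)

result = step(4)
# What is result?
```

Build up from base cases: step(0)=1, step(1)=1, step(2)=2, step(3)=3, step(4)=5

Answer: 5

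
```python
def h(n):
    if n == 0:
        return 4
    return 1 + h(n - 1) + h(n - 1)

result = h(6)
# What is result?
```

h(n) = 1 + 2·h(n-1), h(0)=4. Closed form: (4+1)·2^6 - 1 = 319.

Answer: 319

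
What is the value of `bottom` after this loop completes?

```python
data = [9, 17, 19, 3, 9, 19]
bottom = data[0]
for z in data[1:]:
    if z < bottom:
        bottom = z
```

Minimum of [9, 17, 19, 3, 9, 19]
`bottom` takes the values: 9 → 3

Answer: 3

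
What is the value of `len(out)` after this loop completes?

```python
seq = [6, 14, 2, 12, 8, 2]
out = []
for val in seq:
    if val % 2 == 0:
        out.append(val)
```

Count even numbers in [6, 14, 2, 12, 8, 2]
`out` takes the values: [] → [6] → [6, 14] → [6, 14, 2] → [6, 14, 2, 12] → [6, 14, 2, 12, 8] → [6, 14, 2, 12, 8, 2]
So `len(out)` = 6

Answer: 6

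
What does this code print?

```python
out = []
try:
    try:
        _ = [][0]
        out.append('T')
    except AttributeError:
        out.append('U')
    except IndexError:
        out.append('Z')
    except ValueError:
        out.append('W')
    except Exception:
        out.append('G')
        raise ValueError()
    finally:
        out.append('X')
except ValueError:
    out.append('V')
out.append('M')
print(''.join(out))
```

Execution trace: 'Z' (inner except IndexError) → 'X' (inner finally) → 'M' (after the try/except). Output: ZXM

Answer: ZXM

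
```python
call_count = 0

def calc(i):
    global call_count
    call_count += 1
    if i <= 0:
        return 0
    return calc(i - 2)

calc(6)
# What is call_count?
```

Linear recursion stepping by 2: 4 calls from i=6 down to ≤0.

Answer: 4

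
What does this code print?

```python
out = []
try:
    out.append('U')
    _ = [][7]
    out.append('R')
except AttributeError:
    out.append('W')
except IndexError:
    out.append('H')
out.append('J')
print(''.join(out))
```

Execution trace: 'U' (try body) → 'H' (except IndexError) → 'J' (after the try/except). Output: UHJ

Answer: UHJ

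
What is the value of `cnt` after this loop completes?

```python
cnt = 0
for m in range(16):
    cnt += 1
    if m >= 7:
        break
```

Loop breaks when m reaches 7, cnt is 8
`cnt` takes the values: 0 → 1 → 2 → 3 → 4 → 5 → 6 → 7 → 8

Answer: 8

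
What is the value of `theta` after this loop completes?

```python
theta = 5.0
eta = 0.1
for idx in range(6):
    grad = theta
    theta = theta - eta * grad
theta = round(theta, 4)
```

Gradient descent: w = 5.0 * (1 - 0.1)^6
`theta` takes the values: 5.0 → 4.5 → 4.05 → 3.645 → 3.2805 → 2.95245 → 2.657205 → 2.6572

Answer: 2.6572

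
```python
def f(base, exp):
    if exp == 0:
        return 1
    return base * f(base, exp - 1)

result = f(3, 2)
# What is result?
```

f(3, 2) = 3 * 3 = 9

Answer: 9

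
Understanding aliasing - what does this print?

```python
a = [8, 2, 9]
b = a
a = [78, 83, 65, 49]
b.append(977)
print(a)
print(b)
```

Key concept: rebinding vs mutation: a is rebound to a new list, b still points at the original.
Step by step:
`a = [8, 2, 9]` → a = [8, 2, 9]
`b = a` → b = [8, 2, 9] (same object as a)
`a = [78, 83, 65, 49]` → a = [78, 83, 65, 49]
`b.append(977)` → b = [8, 2, 9, 977]
`print(a)` → prints [78, 83, 65, 49]
`print(b)` → prints [8, 2, 9, 977]

Answer:
[78, 83, 65, 49]
[8, 2, 9, 977]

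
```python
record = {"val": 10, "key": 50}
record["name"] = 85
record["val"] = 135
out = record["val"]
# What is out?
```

Trace:
`record = {"val": 10, "key": 50}` → record = {'val': 10, 'key': 50}
`record["name"] = 85` → record = {'val': 10, 'key': 50, 'name': 85}
`record["val"] = 135` → record = {'val': 135, 'key': 50, 'name': 85}
`out = record["val"]` → out = 135
So out = 135

Answer: 135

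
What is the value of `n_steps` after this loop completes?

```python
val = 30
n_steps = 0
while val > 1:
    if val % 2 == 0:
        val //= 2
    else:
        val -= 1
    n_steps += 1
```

Steps to reduce 30 to 1
`n_steps` takes the values: 0 → 1 → 2 → 3 → 4 → 5 → 6 → 7

Answer: 7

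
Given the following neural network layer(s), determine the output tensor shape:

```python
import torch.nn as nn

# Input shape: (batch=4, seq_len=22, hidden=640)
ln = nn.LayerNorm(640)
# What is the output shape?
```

Input: (4, 22, 640) -> Output: (4, 22, 640)

Answer: (4, 22, 640)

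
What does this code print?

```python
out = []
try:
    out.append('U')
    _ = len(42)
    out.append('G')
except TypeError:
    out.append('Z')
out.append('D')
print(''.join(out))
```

Execution trace: 'U' (try body) → 'Z' (except TypeError) → 'D' (after the try/except). Output: UZD

Answer: UZD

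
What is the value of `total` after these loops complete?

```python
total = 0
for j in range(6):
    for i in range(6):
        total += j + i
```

Sum of all j+i for j,i in 6x6
`total` takes the values: 0 → 1 → 3 → 6 → 10 → 15 → 16 → 18 → 21 → 25 → 30 → 36 → 38 → 41 → 45 → 50 → 56 → 63 → 66 → 70 → 75 → 81 → 88 → 96 → 100 → 105 → 111 → 118 → 126 → 135 → 140 → 146 → 153 → 161 → 170 → 180

Answer: 180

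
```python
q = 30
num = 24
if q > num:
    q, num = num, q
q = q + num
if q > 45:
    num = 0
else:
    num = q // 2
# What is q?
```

Trace:
`q = 30` → q = 30
`num = 24` → num = 24
`if q > num: ...` → q > num is True → q = 24; num = 30
`q = q + num` → q = 54
`if q > 45: ...` → q > 45 is True → num = 0
So q = 54

Answer: 54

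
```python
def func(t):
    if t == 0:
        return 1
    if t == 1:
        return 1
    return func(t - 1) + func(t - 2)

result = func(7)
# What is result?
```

Build up from base cases: func(0)=1, func(1)=1, func(2)=2, func(3)=3, func(4)=5, func(5)=8, func(6)=13, ..., func(7)=21

Answer: 21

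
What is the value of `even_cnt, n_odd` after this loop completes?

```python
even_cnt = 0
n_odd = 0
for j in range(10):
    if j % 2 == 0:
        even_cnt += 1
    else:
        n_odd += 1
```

Count evens and odds in range(10)
`even_cnt, n_odd` takes the values: (0, 0) → (1, 0) → (1, 1) → (2, 1) → (2, 2) → (3, 2) → (3, 3) → (4, 3) → (4, 4) → (5, 4) → (5, 5)

Answer: 5, 5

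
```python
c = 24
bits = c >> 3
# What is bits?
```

Trace:
`c = 24` → c = 24
`bits = c >> 3` → bits = 3
So bits = 3

Answer: 3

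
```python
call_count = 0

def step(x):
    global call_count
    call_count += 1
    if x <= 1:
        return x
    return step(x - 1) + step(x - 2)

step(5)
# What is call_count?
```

Calls(x) = 1 + Calls(x-1) + Calls(x-2); Calls(0)=Calls(1)=1. For x=5 this gives 15.

Answer: 15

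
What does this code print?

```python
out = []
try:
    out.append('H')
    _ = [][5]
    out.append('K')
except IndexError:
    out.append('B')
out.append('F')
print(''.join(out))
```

Execution trace: 'H' (try body) → 'B' (except IndexError) → 'F' (after the try/except). Output: HBF

Answer: HBF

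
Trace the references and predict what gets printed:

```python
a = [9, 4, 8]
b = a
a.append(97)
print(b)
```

Key concept: basic list aliasing.
Step by step:
`a = [9, 4, 8]` → a = [9, 4, 8]
`b = a` → b = [9, 4, 8] (same object as a)
`a.append(97)` → a = [9, 4, 8, 97] (same object as b); b = [9, 4, 8, 97] (same object as a)
`print(b)` → prints [9, 4, 8, 97]

Answer: [9, 4, 8, 97]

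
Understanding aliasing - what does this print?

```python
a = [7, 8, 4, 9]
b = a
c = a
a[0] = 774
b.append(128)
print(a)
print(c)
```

Key concept: multiple aliases.
Step by step:
`a = [7, 8, 4, 9]` → a = [7, 8, 4, 9]
`b = a` → b = [7, 8, 4, 9] (same object as a)
`c = a` → c = [7, 8, 4, 9] (same object as a, b)
`a[0] = 774` → a = [774, 8, 4, 9] (same object as b, c); b = [774, 8, 4, 9] (same object as a, c); c = [774, 8, 4, 9] (same object as a, b)
`b.append(128)` → a = [774, 8, 4, 9, 128] (same object as b, c); b = [774, 8, 4, 9, 128] (same object as a, c); c = [774, 8, 4, 9, 128] (same object as a, b)
`print(a)` → prints [774, 8, 4, 9, 128]
`print(c)` → prints [774, 8, 4, 9, 128]

Answer:
[774, 8, 4, 9, 128]
[774, 8, 4, 9, 128]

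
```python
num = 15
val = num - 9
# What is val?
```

Trace:
`num = 15` → num = 15
`val = num - 9` → val = 6
So val = 6

Answer: 6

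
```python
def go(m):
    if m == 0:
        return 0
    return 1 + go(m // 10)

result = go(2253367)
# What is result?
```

Count of digits of 2253367: 7

Answer: 7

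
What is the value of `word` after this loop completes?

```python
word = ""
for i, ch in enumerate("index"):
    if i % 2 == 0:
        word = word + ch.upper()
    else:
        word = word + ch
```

Uppercase even positions in 'index'
`word` takes the values: "" → "I" → "In" → "InD" → "InDe" → "InDeX"

Answer: "InDeX"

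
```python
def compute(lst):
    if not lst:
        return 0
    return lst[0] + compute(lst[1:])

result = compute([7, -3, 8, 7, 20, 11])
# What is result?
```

7 + (-3) + 8 + 7 + 20 + 11 + 0 = 50

Answer: 50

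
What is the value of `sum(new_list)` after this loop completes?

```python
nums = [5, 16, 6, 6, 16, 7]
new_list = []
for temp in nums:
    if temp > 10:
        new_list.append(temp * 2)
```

Sum of doubled values > 10
`new_list` takes the values: [] → [32] → [32, 32]
So `sum(new_list)` = 64

Answer: 64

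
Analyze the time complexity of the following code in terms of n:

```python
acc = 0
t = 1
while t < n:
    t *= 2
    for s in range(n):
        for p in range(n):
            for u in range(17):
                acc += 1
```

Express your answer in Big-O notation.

Each loop level contributes: log n × n × n × 1. Multiplying the contributions gives O(n^2 log n).

Answer: O(n^2 log n)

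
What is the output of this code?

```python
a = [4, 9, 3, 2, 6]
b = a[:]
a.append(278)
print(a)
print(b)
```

Key concept: slice [:] creates copy.
Step by step:
`a = [4, 9, 3, 2, 6]` → a = [4, 9, 3, 2, 6]
`b = a[:]` → b = [4, 9, 3, 2, 6]
`a.append(278)` → a = [4, 9, 3, 2, 6, 278]
`print(a)` → prints [4, 9, 3, 2, 6, 278]
`print(b)` → prints [4, 9, 3, 2, 6]

Answer:
[4, 9, 3, 2, 6, 278]
[4, 9, 3, 2, 6]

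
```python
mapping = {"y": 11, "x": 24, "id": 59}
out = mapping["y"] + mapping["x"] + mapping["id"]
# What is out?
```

Trace:
`mapping = {"y": 11, "x": 24, "id": 59}` → mapping = {'y': 11, 'x': 24, 'id': 59}
`out = mapping["y"] + mapping["x"] + mapping["id"]` → out = 94
So out = 94

Answer: 94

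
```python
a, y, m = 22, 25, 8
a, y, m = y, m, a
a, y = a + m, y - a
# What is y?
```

Trace:
`a, y, m = 22, 25, 8` → a = 22; y = 25; m = 8
`a, y, m = y, m, a` → a = 25; y = 8; m = 22
`a, y = a + m, y - a` → a = 47; y = -17
So y = -17

Answer: -17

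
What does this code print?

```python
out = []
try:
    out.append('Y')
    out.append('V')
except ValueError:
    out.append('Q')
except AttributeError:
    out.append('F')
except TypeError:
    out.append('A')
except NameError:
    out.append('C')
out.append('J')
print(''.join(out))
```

Execution trace: 'Y' (try body) → 'V' (try body, no exception) → 'J' (after the try/except). Output: YVJ

Answer: YVJ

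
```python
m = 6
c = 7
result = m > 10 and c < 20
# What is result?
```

Trace:
`m = 6` → m = 6
`c = 7` → c = 7
`result = m > 10 and c < 20` → result = False
So result = False

Answer: False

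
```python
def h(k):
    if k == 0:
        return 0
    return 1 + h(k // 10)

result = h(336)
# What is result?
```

Count of digits of 336: 3

Answer: 3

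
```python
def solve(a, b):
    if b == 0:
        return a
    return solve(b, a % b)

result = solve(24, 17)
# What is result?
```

solve(24, 17) -> solve(17, 7) -> solve(7, 3) -> solve(3, 1) -> solve(1, 0) -> 1

Answer: 1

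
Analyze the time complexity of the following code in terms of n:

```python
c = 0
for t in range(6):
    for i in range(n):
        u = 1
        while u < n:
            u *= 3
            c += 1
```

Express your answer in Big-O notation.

Each loop level contributes: 1 × n × log n. Multiplying the contributions gives O(n log n).

Answer: O(n log n)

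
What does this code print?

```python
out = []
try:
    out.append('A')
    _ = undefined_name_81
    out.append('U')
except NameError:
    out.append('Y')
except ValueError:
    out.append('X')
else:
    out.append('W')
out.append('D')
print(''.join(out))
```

Execution trace: 'A' (try body) → 'Y' (except NameError) → 'D' (after the try/except). Output: AYD

Answer: AYD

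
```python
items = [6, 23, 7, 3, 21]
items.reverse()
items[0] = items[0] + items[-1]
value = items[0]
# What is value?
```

Trace:
`items = [6, 23, 7, 3, 21]` → items = [6, 23, 7, 3, 21]
`items.reverse()` → items = [21, 3, 7, 23, 6]
`items[0] = items[0] + items[-1]` → items = [27, 3, 7, 23, 6]
`value = items[0]` → value = 27
So value = 27

Answer: 27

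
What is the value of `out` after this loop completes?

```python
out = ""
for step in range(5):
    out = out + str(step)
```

Concatenate digits 0 to 4
`out` takes the values: "" → "0" → "01" → "012" → "0123" → "01234"

Answer: "01234"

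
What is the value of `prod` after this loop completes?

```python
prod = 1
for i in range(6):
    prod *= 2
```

2^6 = 64
`prod` takes the values: 1 → 2 → 4 → 8 → 16 → 32 → 64

Answer: 64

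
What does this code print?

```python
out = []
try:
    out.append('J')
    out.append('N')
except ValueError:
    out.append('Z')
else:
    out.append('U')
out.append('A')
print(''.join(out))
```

Execution trace: 'J' (try body) → 'N' (try body, no exception) → 'U' (else) → 'A' (after the try/except). Output: JNUA

Answer: JNUA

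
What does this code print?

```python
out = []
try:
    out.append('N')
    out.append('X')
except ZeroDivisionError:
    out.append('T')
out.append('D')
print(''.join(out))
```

Execution trace: 'N' (try body) → 'X' (try body, no exception) → 'D' (after the try/except). Output: NXD

Answer: NXD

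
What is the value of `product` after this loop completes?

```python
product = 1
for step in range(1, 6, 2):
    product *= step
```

Product of 1, 3, 5, ... up to 5
`product` takes the values: 1 → 3 → 15

Answer: 15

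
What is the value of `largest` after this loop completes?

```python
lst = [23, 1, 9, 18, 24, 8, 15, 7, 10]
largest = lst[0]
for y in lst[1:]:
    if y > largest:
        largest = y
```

Maximum of [23, 1, 9, 18, 24, 8, 15, 7, 10]
`largest` takes the values: 23 → 24

Answer: 24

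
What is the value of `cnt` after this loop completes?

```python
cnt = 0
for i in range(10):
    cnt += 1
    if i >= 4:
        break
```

Loop breaks when i reaches 4, cnt is 5
`cnt` takes the values: 0 → 1 → 2 → 3 → 4 → 5

Answer: 5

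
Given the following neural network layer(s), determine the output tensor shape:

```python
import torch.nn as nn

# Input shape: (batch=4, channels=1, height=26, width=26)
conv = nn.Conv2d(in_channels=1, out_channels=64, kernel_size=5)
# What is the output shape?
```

Input: (4, 1, 26, 26) -> Output: (4, 64, 22, 22)

Answer: (4, 64, 22, 22)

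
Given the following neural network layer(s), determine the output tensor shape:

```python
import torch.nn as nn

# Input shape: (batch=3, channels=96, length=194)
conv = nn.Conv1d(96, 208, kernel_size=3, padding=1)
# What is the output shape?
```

Input: (3, 96, 194) -> Output: (3, 208, 194)

Answer: (3, 208, 194)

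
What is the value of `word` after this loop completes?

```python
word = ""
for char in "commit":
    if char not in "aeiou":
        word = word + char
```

Remove vowels from 'commit'
`word` takes the values: "" → "c" → "cm" → "cmm" → "cmmt"

Answer: "cmmt"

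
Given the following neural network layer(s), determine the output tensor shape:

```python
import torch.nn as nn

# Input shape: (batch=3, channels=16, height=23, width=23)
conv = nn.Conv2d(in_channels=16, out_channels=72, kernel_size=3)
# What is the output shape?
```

Input: (3, 16, 23, 23) -> Output: (3, 72, 21, 21)

Answer: (3, 72, 21, 21)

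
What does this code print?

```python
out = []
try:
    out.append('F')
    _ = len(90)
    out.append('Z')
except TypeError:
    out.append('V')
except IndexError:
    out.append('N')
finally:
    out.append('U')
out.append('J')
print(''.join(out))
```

Execution trace: 'F' (try body) → 'V' (except TypeError) → 'U' (finally) → 'J' (after the try/except). Output: FVUJ

Answer: FVUJ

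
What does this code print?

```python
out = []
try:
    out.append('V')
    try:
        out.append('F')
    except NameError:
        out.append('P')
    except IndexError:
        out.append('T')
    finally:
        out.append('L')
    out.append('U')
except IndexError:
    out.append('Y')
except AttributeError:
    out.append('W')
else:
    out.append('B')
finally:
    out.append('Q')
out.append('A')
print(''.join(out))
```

Execution trace: 'V' (try body) → 'F' (inner try body, no exception) → 'L' (inner finally) → 'U' (try body, no exception) → 'B' (else) → 'Q' (finally) → 'A' (after the try/except). Output: VFLUBQA

Answer: VFLUBQA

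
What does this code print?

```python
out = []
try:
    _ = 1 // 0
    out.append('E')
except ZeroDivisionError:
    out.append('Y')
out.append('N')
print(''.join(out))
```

Execution trace: 'Y' (except ZeroDivisionError) → 'N' (after the try/except). Output: YN

Answer: YN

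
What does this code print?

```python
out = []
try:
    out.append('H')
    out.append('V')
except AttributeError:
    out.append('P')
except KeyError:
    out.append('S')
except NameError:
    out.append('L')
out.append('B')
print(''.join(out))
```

Execution trace: 'H' (try body) → 'V' (try body, no exception) → 'B' (after the try/except). Output: HVB

Answer: HVB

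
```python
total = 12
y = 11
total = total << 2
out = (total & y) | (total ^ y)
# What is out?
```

Trace:
`total = 12` → total = 12
`y = 11` → y = 11
`total = total << 2` → total = 48
`out = (total & y) | (total ^ y)` → out = 59
So out = 59

Answer: 59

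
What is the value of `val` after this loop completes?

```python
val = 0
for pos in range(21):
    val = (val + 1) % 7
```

Increment mod 7, 21 times = 0
`val` takes the values: 0 → 1 → 2 → 3 → 4 → 5 → 6 → 0 → 1 → 2 → 3 → 4 → 5 → 6 → 0 → 1 → 2 → 3 → 4 → 5 → 6 → 0

Answer: 0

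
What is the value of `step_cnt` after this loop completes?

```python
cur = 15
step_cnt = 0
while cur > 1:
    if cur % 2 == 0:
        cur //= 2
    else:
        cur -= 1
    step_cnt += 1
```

Steps to reduce 15 to 1
`step_cnt` takes the values: 0 → 1 → 2 → 3 → 4 → 5 → 6

Answer: 6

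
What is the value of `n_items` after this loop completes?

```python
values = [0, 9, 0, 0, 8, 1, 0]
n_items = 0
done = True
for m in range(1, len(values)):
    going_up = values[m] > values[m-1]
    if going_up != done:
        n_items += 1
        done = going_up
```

Count direction changes in [0, 9, 0, 0, 8, 1, 0]
`n_items` takes the values: 0 → 1 → 2 → 3

Answer: 3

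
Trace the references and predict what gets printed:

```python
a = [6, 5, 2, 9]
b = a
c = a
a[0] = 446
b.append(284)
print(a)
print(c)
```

Key concept: multiple aliases.
Step by step:
`a = [6, 5, 2, 9]` → a = [6, 5, 2, 9]
`b = a` → b = [6, 5, 2, 9] (same object as a)
`c = a` → c = [6, 5, 2, 9] (same object as a, b)
`a[0] = 446` → a = [446, 5, 2, 9] (same object as b, c); b = [446, 5, 2, 9] (same object as a, c); c = [446, 5, 2, 9] (same object as a, b)
`b.append(284)` → a = [446, 5, 2, 9, 284] (same object as b, c); b = [446, 5, 2, 9, 284] (same object as a, c); c = [446, 5, 2, 9, 284] (same object as a, b)
`print(a)` → prints [446, 5, 2, 9, 284]
`print(c)` → prints [446, 5, 2, 9, 284]

Answer:
[446, 5, 2, 9, 284]
[446, 5, 2, 9, 284]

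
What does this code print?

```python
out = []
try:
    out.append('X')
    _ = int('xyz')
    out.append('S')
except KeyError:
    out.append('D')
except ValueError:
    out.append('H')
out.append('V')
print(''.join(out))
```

Execution trace: 'X' (try body) → 'H' (except ValueError) → 'V' (after the try/except). Output: XHV

Answer: XHV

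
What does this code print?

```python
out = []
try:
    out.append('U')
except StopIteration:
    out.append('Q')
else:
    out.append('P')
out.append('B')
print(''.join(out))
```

Execution trace: 'U' (try body, no exception) → 'P' (else) → 'B' (after the try/except). Output: UPB

Answer: UPB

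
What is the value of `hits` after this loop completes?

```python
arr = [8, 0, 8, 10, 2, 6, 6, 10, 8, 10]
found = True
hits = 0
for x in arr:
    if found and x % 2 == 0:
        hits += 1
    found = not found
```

Count even values at even positions
`hits` takes the values: 0 → 1 → 2 → 3 → 4 → 5

Answer: 5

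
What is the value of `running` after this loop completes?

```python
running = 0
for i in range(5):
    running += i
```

Sum of 0 to 4 = 10
`running` takes the values: 0 → 1 → 3 → 6 → 10

Answer: 10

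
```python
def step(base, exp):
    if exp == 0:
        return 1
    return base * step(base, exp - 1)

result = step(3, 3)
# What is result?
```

step(3, 3) = 3 * 3 * 3 = 27

Answer: 27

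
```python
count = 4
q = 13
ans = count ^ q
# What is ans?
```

Trace:
`count = 4` → count = 4
`q = 13` → q = 13
`ans = count ^ q` → ans = 9
So ans = 9

Answer: 9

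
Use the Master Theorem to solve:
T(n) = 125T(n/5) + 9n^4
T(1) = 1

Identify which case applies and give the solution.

a=125, b=5, f(n)=9n^4. log_5(125) = 3. Since c=4 > 3 and the regularity condition holds (125(n/5)^4 = (125/5^4)n^4 with 125/5^4 < 1), Case 3 applies: T(n) = Θ(f(n)) = O(n^4).

Answer: O(n^4) - Case 3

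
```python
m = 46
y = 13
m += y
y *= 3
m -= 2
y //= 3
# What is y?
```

Trace:
`m = 46` → m = 46
`y = 13` → y = 13
`m += y` → m = 59
`y *= 3` → y = 39
`m -= 2` → m = 57
`y //= 3` → y = 13
So y = 13

Answer: 13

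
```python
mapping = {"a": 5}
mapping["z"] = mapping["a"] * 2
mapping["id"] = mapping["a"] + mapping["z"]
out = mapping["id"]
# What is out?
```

Trace:
`mapping = {"a": 5}` → mapping = {'a': 5}
`mapping["z"] = mapping["a"] * 2` → mapping = {'a': 5, 'z': 10}
`mapping["id"] = mapping["a"] + mapping["z"]` → mapping = {'a': 5, 'z': 10, 'id': 15}
`out = mapping["id"]` → out = 15
So out = 15

Answer: 15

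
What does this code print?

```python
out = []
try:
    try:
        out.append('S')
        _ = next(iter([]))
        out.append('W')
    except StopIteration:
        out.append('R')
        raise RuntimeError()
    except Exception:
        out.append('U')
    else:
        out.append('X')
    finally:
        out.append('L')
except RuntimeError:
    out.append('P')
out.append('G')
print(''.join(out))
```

Execution trace: 'S' (try body) → 'R' (except StopIteration) → 'L' (finally) → 'P' (outer except RuntimeError) → 'G' (after the try/except). Output: SRLPG

Answer: SRLPG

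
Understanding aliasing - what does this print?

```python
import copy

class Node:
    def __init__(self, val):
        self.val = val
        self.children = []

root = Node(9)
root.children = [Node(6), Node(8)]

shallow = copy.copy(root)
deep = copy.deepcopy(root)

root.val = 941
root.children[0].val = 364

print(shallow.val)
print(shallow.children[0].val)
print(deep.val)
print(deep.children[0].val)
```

Key concept: deep copy with custom objects.
Step by step:
`root = Node(9)` → root = Node(val=9, children=[])
`root.children = [Node(6), Node(8)]` → root = Node(val=9, children=[Node(val=6, children=[]), Node(val=8, children=[])])
`shallow = copy.copy(root)` → shallow = Node(val=9, children=[Node(val=6, children=[]), Node(val=8, children=[])])
`deep = copy.deepcopy(root)` → deep = Node(val=9, children=[Node(val=6, children=[]), Node(val=8, children=[])])
`root.val = 941` → root = Node(val=941, children=[Node(val=6, children=[]), Node(val=8, children=[])])
`root.children[0].val = 364` → root = Node(val=941, children=[Node(val=364, children=[]), Node(val=8, children=[])]); shallow = Node(val=9, children=[Node(val=364, children=[]), Node(val=8, children=[])])
`print(shallow.val)` → prints 9
`print(shallow.children[0].val)` → prints 364
`print(deep.val)` → prints 9
`print(deep.children[0].val)` → prints 6

Answer:
9
364
9
6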